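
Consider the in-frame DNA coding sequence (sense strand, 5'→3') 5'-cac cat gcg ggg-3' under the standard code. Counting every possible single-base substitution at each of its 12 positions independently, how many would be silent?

8

Codon 1 (CAC, His): 1 synonymous substitution.
Codon 2 (CAT, His): 1 synonymous substitution.
Codon 3 (GCG, Ala): 3 synonymous substitutions.
Codon 4 (GGG, Gly): 3 synonymous substitutions.
Total: 1 + 1 + 3 + 3 = 8.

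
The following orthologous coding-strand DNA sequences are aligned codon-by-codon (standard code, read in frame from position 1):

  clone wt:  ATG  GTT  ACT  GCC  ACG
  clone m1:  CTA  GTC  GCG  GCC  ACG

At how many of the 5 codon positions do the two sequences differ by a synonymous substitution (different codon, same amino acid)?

1

Codon 1: ATG Met / CTA Leu — nonsynonymous.
Codon 2: GTT Val / GTC Val — synonymous.
Codon 3: ACT Thr / GCG Ala — nonsynonymous.
Codon 4: GCC Ala / GCC Ala — identical.
Codon 5: ACG Thr / ACG Thr — identical.
Synonymous differences: 1.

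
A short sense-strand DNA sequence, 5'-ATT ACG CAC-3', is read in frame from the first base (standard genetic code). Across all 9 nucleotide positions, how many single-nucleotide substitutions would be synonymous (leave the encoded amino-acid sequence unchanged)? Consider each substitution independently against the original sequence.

6

Codon 1 (ATT, Ile): 2 synonymous substitutions.
Codon 2 (ACG, Thr): 3 synonymous substitutions.
Codon 3 (CAC, His): 1 synonymous substitution.
Total: 2 + 3 + 1 = 6.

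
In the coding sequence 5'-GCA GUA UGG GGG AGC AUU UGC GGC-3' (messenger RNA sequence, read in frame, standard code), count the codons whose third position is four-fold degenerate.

Codon 1 GCA (Ala): third position 4-fold.
Codon 2 GUA (Val): third position 4-fold.
Codon 3 UGG (Trp): third position 1-fold.
Codon 4 GGG (Gly): third position 4-fold.
Codon 5 AGC (Ser): third position 2-fold.
Codon 6 AUU (Ile): third position 3-fold.
Codon 7 UGC (Cys): third position 2-fold.
Codon 8 GGC (Gly): third position 4-fold.
Four-fold degenerate third positions: 4.

4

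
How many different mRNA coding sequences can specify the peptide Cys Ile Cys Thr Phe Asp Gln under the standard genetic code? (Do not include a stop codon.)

Cys: 2 codons.
Ile: 3 codons.
Cys: 2 codons.
Thr: 4 codons.
Phe: 2 codons.
Asp: 2 codons.
Gln: 2 codons.
2 × 3 × 2 × 4 × 2 × 2 × 2 = 384.

384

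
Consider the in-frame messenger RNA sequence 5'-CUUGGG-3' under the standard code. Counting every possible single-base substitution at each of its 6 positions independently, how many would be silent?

Codon 1 (CUU, Leu): 3 synonymous substitutions.
Codon 2 (GGG, Gly): 3 synonymous substitutions.
Total: 3 + 3 = 6.

6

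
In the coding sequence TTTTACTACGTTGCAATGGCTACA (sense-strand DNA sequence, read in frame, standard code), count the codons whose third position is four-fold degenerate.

Codon 1 TTT (Phe): third position 2-fold.
Codon 2 TAC (Tyr): third position 2-fold.
Codon 3 TAC (Tyr): third position 2-fold.
Codon 4 GTT (Val): third position 4-fold.
Codon 5 GCA (Ala): third position 4-fold.
Codon 6 ATG (Met): third position 1-fold.
Codon 7 GCT (Ala): third position 4-fold.
Codon 8 ACA (Thr): third position 4-fold.
Four-fold degenerate third positions: 4.

4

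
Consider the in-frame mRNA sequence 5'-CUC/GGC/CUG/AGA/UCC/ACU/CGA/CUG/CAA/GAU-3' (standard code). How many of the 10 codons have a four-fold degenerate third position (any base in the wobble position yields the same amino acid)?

Codon 1 CUC (Leu): third position 4-fold.
Codon 2 GGC (Gly): third position 4-fold.
Codon 3 CUG (Leu): third position 4-fold.
Codon 4 AGA (Arg): third position 2-fold.
Codon 5 UCC (Ser): third position 4-fold.
Codon 6 ACU (Thr): third position 4-fold.
Codon 7 CGA (Arg): third position 4-fold.
Codon 8 CUG (Leu): third position 4-fold.
Codon 9 CAA (Gln): third position 2-fold.
Codon 10 GAU (Asp): third position 2-fold.
Four-fold degenerate third positions: 7.

7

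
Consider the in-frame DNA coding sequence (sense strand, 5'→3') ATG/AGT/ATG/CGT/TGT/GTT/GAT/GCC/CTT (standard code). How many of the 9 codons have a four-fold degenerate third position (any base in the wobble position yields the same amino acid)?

Codon 1 ATG (Met): third position 1-fold.
Codon 2 AGT (Ser): third position 2-fold.
Codon 3 ATG (Met): third position 1-fold.
Codon 4 CGT (Arg): third position 4-fold.
Codon 5 TGT (Cys): third position 2-fold.
Codon 6 GTT (Val): third position 4-fold.
Codon 7 GAT (Asp): third position 2-fold.
Codon 8 GCC (Ala): third position 4-fold.
Codon 9 CTT (Leu): third position 4-fold.
Four-fold degenerate third positions: 4.

4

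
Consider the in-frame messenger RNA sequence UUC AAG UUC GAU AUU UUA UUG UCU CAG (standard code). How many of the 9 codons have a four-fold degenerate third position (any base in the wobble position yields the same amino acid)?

Codon 1 UUC (Phe): third position 2-fold.
Codon 2 AAG (Lys): third position 2-fold.
Codon 3 UUC (Phe): third position 2-fold.
Codon 4 GAU (Asp): third position 2-fold.
Codon 5 AUU (Ile): third position 3-fold.
Codon 6 UUA (Leu): third position 2-fold.
Codon 7 UUG (Leu): third position 2-fold.
Codon 8 UCU (Ser): third position 4-fold.
Codon 9 CAG (Gln): third position 2-fold.
Four-fold degenerate third positions: 1.

1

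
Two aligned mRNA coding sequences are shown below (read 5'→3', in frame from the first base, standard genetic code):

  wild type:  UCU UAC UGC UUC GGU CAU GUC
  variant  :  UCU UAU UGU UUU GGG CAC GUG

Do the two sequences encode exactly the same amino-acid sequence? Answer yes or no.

Codon 1: UCU Ser / UCU Ser — identical.
Codon 2: UAC Tyr / UAU Tyr — synonymous.
Codon 3: UGC Cys / UGU Cys — synonymous.
Codon 4: UUC Phe / UUU Phe — synonymous.
Codon 5: GGU Gly / GGG Gly — synonymous.
Codon 6: CAU His / CAC His — synonymous.
Codon 7: GUC Val / GUG Val — synonymous.
Nonsynonymous differences: 0 → same protein.

yes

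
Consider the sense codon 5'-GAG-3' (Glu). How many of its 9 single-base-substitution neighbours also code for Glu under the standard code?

Position 1: none → 0 synonymous.
Position 2: none → 0 synonymous.
Position 3: GAA → 1 synonymous.
Total: 0 + 0 + 1 = 1.

1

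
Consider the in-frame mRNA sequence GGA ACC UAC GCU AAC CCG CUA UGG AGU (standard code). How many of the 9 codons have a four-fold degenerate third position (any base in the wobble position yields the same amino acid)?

Codon 1 GGA (Gly): third position 4-fold.
Codon 2 ACC (Thr): third position 4-fold.
Codon 3 UAC (Tyr): third position 2-fold.
Codon 4 GCU (Ala): third position 4-fold.
Codon 5 AAC (Asn): third position 2-fold.
Codon 6 CCG (Pro): third position 4-fold.
Codon 7 CUA (Leu): third position 4-fold.
Codon 8 UGG (Trp): third position 1-fold.
Codon 9 AGU (Ser): third position 2-fold.
Four-fold degenerate third positions: 5.

5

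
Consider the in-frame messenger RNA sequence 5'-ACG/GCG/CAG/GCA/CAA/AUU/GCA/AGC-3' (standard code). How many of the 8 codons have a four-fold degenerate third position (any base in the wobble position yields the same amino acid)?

Codon 1 ACG (Thr): third position 4-fold.
Codon 2 GCG (Ala): third position 4-fold.
Codon 3 CAG (Gln): third position 2-fold.
Codon 4 GCA (Ala): third position 4-fold.
Codon 5 CAA (Gln): third position 2-fold.
Codon 6 AUU (Ile): third position 3-fold.
Codon 7 GCA (Ala): third position 4-fold.
Codon 8 AGC (Ser): third position 2-fold.
Four-fold degenerate third positions: 4.

4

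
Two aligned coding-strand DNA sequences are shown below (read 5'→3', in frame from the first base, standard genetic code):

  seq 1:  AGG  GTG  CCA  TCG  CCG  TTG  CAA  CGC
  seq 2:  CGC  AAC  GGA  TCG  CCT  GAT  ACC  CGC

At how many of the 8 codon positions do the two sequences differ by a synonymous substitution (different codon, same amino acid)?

2

Codon 1: AGG Arg / CGC Arg — synonymous.
Codon 2: GTG Val / AAC Asn — nonsynonymous.
Codon 3: CCA Pro / GGA Gly — nonsynonymous.
Codon 4: TCG Ser / TCG Ser — identical.
Codon 5: CCG Pro / CCT Pro — synonymous.
Codon 6: TTG Leu / GAT Asp — nonsynonymous.
Codon 7: CAA Gln / ACC Thr — nonsynonymous.
Codon 8: CGC Arg / CGC Arg — identical.
Synonymous differences: 2.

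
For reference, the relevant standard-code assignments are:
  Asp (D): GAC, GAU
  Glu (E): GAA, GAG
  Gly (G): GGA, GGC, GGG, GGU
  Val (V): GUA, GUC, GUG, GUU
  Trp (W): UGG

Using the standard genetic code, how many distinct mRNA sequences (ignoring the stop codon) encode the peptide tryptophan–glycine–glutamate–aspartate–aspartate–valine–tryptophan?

128

Trp: 1 codon.
Gly: 4 codons.
Glu: 2 codons.
Asp: 2 codons.
Asp: 2 codons.
Val: 4 codons.
Trp: 1 codon.
1 × 4 × 2 × 2 × 2 × 4 × 1 = 128.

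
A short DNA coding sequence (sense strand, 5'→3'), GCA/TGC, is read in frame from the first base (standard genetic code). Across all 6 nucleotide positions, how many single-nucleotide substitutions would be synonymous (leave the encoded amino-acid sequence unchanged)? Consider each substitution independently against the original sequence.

4

Codon 1 (GCA, Ala): 3 synonymous substitutions.
Codon 2 (TGC, Cys): 1 synonymous substitution.
Total: 3 + 1 = 4.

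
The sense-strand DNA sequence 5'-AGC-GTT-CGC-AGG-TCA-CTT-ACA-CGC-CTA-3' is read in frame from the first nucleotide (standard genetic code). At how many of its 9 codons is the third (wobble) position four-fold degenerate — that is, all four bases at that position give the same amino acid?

7

Codon 1 AGC (Ser): third position 2-fold.
Codon 2 GTT (Val): third position 4-fold.
Codon 3 CGC (Arg): third position 4-fold.
Codon 4 AGG (Arg): third position 2-fold.
Codon 5 TCA (Ser): third position 4-fold.
Codon 6 CTT (Leu): third position 4-fold.
Codon 7 ACA (Thr): third position 4-fold.
Codon 8 CGC (Arg): third position 4-fold.
Codon 9 CTA (Leu): third position 4-fold.
Four-fold degenerate third positions: 7.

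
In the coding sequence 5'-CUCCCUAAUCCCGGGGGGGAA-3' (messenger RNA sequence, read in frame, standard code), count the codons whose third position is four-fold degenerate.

5

Codon 1 CUC (Leu): third position 4-fold.
Codon 2 CCU (Pro): third position 4-fold.
Codon 3 AAU (Asn): third position 2-fold.
Codon 4 CCC (Pro): third position 4-fold.
Codon 5 GGG (Gly): third position 4-fold.
Codon 6 GGG (Gly): third position 4-fold.
Codon 7 GAA (Glu): third position 2-fold.
Four-fold degenerate third positions: 5.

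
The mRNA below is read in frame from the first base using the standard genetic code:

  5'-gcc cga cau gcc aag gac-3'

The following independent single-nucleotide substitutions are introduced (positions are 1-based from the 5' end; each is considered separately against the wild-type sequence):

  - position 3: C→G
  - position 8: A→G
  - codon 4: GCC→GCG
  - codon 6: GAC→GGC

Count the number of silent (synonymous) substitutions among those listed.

2

Codon 1: GCC (Ala) → GCG (Ala) — synonymous.
Codon 3: CAU (His) → CGU (Arg) — missense.
Codon 4: GCC (Ala) → GCG (Ala) — synonymous.
Codon 6: GAC (Asp) → GGC (Gly) — missense.
Synonymous: 2 of 4.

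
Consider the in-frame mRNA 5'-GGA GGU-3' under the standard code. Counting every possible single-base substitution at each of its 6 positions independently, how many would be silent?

6

Codon 1 (GGA, Gly): 3 synonymous substitutions.
Codon 2 (GGU, Gly): 3 synonymous substitutions.
Total: 3 + 3 = 6.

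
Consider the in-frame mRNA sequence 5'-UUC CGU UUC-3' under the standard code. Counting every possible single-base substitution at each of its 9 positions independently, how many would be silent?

Codon 1 (UUC, Phe): 1 synonymous substitution.
Codon 2 (CGU, Arg): 3 synonymous substitutions.
Codon 3 (UUC, Phe): 1 synonymous substitution.
Total: 1 + 3 + 1 = 5.

5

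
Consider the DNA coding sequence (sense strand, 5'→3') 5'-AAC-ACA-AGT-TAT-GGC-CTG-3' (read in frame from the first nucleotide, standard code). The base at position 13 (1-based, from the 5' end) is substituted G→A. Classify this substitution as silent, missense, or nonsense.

missense

Position 13 falls in codon 5: GGC → Gly.
After the substitution the codon is AGC → Ser.
Gly ≠ Ser, so this is a missense mutation.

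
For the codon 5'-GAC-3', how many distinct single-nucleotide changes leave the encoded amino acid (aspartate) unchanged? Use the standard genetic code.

1

Position 1: none → 0 synonymous.
Position 2: none → 0 synonymous.
Position 3: GAU → 1 synonymous.
Total: 0 + 0 + 1 = 1.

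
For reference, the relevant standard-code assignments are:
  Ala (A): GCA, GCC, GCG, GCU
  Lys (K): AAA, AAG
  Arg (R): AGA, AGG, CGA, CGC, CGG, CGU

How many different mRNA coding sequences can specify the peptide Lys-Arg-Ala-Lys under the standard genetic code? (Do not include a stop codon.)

Lys: 2 codons.
Arg: 6 codons.
Ala: 4 codons.
Lys: 2 codons.
2 × 6 × 4 × 2 = 96.

96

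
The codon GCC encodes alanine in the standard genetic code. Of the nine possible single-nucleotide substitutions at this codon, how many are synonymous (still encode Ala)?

3

Position 1: none → 0 synonymous.
Position 2: none → 0 synonymous.
Position 3: GCU, GCA, GCG → 3 synonymous.
Total: 0 + 0 + 3 = 3.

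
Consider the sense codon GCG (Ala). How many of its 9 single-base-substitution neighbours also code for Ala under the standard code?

Position 1: none → 0 synonymous.
Position 2: none → 0 synonymous.
Position 3: GCU, GCC, GCA → 3 synonymous.
Total: 0 + 0 + 3 = 3.

3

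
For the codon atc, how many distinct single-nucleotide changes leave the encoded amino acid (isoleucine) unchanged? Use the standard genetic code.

2

Position 1: none → 0 synonymous.
Position 2: none → 0 synonymous.
Position 3: ATT, ATA → 2 synonymous.
Total: 0 + 0 + 2 = 2.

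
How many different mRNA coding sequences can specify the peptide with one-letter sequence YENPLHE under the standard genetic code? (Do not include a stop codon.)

768

Tyr: 2 codons.
Glu: 2 codons.
Asn: 2 codons.
Pro: 4 codons.
Leu: 6 codons.
His: 2 codons.
Glu: 2 codons.
2 × 2 × 2 × 4 × 6 × 2 × 2 = 768.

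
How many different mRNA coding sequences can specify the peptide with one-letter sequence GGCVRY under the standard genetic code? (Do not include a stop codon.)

Gly: 4 codons.
Gly: 4 codons.
Cys: 2 codons.
Val: 4 codons.
Arg: 6 codons.
Tyr: 2 codons.
4 × 4 × 2 × 4 × 6 × 2 = 1536.

1536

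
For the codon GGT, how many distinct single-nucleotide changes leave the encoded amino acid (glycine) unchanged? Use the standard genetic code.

3

Position 1: none → 0 synonymous.
Position 2: none → 0 synonymous.
Position 3: GGC, GGA, GGG → 3 synonymous.
Total: 0 + 0 + 3 = 3.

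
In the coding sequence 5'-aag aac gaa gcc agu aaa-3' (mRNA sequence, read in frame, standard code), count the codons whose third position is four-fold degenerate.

1

Codon 1 AAG (Lys): third position 2-fold.
Codon 2 AAC (Asn): third position 2-fold.
Codon 3 GAA (Glu): third position 2-fold.
Codon 4 GCC (Ala): third position 4-fold.
Codon 5 AGU (Ser): third position 2-fold.
Codon 6 AAA (Lys): third position 2-fold.
Four-fold degenerate third positions: 1.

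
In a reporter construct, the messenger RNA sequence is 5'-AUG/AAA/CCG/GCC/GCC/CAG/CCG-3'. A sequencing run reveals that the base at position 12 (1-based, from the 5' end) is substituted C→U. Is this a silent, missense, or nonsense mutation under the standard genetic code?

Position 12 falls in codon 4: GCC → Ala.
After the substitution the codon is GCU → Ala.
Both encode Ala, so the change is synonymous.

silent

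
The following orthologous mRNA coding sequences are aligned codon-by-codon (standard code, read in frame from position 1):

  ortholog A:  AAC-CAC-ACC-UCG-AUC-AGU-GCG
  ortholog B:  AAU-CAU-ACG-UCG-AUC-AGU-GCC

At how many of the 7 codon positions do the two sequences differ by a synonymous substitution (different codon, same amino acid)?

Codon 1: AAC Asn / AAU Asn — synonymous.
Codon 2: CAC His / CAU His — synonymous.
Codon 3: ACC Thr / ACG Thr — synonymous.
Codon 4: UCG Ser / UCG Ser — identical.
Codon 5: AUC Ile / AUC Ile — identical.
Codon 6: AGU Ser / AGU Ser — identical.
Codon 7: GCG Ala / GCC Ala — synonymous.
Synonymous differences: 4.

4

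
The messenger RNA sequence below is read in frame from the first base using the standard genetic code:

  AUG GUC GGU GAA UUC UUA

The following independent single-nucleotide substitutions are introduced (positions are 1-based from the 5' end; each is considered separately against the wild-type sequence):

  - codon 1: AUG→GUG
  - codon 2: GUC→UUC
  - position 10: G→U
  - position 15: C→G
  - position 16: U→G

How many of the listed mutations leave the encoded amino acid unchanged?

Codon 1: AUG (Met) → GUG (Val) — missense.
Codon 2: GUC (Val) → UUC (Phe) — missense.
Codon 4: GAA (Glu) → UAA (Stop) — nonsense.
Codon 5: UUC (Phe) → UUG (Leu) — missense.
Codon 6: UUA (Leu) → GUA (Val) — missense.
Synonymous: 0 of 5.

0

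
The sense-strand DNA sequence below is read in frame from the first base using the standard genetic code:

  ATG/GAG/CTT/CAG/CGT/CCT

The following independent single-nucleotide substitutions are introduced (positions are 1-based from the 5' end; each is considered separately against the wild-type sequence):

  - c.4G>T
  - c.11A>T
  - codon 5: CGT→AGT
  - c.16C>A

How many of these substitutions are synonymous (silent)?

Codon 2: GAG (Glu) → TAG (Stop) — nonsense.
Codon 4: CAG (Gln) → CTG (Leu) — missense.
Codon 5: CGT (Arg) → AGT (Ser) — missense.
Codon 6: CCT (Pro) → ACT (Thr) — missense.
Synonymous: 0 of 4.

0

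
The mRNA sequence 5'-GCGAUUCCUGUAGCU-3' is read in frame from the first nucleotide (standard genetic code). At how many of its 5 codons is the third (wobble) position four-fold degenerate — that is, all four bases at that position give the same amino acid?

4

Codon 1 GCG (Ala): third position 4-fold.
Codon 2 AUU (Ile): third position 3-fold.
Codon 3 CCU (Pro): third position 4-fold.
Codon 4 GUA (Val): third position 4-fold.
Codon 5 GCU (Ala): third position 4-fold.
Four-fold degenerate third positions: 4.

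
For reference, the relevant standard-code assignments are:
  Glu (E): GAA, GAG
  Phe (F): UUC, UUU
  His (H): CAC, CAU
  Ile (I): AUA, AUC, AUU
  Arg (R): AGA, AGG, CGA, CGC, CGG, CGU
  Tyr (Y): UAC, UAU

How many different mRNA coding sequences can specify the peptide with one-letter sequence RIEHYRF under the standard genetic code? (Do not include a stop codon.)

1728

Arg: 6 codons.
Ile: 3 codons.
Glu: 2 codons.
His: 2 codons.
Tyr: 2 codons.
Arg: 6 codons.
Phe: 2 codons.
6 × 3 × 2 × 2 × 2 × 6 × 2 = 1728.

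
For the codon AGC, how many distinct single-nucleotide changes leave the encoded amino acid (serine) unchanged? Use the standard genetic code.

1

Position 1: none → 0 synonymous.
Position 2: none → 0 synonymous.
Position 3: AGU → 1 synonymous.
Total: 0 + 0 + 1 = 1.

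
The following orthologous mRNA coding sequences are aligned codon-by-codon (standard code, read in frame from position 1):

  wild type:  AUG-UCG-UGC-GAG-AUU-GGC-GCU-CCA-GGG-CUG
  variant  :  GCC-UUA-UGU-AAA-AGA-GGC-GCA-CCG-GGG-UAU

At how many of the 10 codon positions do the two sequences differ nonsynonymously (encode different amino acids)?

Codon 1: AUG Met / GCC Ala — nonsynonymous.
Codon 2: UCG Ser / UUA Leu — nonsynonymous.
Codon 3: UGC Cys / UGU Cys — synonymous.
Codon 4: GAG Glu / AAA Lys — nonsynonymous.
Codon 5: AUU Ile / AGA Arg — nonsynonymous.
Codon 6: GGC Gly / GGC Gly — identical.
Codon 7: GCU Ala / GCA Ala — synonymous.
Codon 8: CCA Pro / CCG Pro — synonymous.
Codon 9: GGG Gly / GGG Gly — identical.
Codon 10: CUG Leu / UAU Tyr — nonsynonymous.
Nonsynonymous differences: 5.

5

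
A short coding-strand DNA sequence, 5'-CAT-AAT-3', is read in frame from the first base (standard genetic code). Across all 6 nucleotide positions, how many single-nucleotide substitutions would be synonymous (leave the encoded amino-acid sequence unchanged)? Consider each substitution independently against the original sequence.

Codon 1 (CAT, His): 1 synonymous substitution.
Codon 2 (AAT, Asn): 1 synonymous substitution.
Total: 1 + 1 = 2.

2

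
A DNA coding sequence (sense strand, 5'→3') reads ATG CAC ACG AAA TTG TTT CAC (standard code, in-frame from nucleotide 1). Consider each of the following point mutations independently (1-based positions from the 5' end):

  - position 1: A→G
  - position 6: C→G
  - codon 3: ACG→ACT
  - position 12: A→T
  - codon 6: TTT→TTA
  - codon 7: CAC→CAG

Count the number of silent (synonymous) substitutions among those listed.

Codon 1: ATG (Met) → GTG (Val) — missense.
Codon 2: CAC (His) → CAG (Gln) — missense.
Codon 3: ACG (Thr) → ACT (Thr) — synonymous.
Codon 4: AAA (Lys) → AAT (Asn) — missense.
Codon 6: TTT (Phe) → TTA (Leu) — missense.
Codon 7: CAC (His) → CAG (Gln) — missense.
Synonymous: 1 of 6.

1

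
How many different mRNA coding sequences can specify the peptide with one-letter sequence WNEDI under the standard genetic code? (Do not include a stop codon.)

24

Trp: 1 codon.
Asn: 2 codons.
Glu: 2 codons.
Asp: 2 codons.
Ile: 3 codons.
1 × 2 × 2 × 2 × 3 = 24.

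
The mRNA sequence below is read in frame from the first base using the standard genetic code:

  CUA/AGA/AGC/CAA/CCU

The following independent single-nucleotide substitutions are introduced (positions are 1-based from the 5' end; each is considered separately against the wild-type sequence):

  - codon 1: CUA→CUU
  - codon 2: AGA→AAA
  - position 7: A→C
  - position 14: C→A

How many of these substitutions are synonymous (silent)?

1

Codon 1: CUA (Leu) → CUU (Leu) — synonymous.
Codon 2: AGA (Arg) → AAA (Lys) — missense.
Codon 3: AGC (Ser) → CGC (Arg) — missense.
Codon 5: CCU (Pro) → CAU (His) — missense.
Synonymous: 1 of 4.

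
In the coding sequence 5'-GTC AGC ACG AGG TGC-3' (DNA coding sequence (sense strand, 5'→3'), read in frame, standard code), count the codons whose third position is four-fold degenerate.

2

Codon 1 GTC (Val): third position 4-fold.
Codon 2 AGC (Ser): third position 2-fold.
Codon 3 ACG (Thr): third position 4-fold.
Codon 4 AGG (Arg): third position 2-fold.
Codon 5 TGC (Cys): third position 2-fold.
Four-fold degenerate third positions: 2.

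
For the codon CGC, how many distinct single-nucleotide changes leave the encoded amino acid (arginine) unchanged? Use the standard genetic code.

3

Position 1: none → 0 synonymous.
Position 2: none → 0 synonymous.
Position 3: CGU, CGA, CGG → 3 synonymous.
Total: 0 + 0 + 3 = 3.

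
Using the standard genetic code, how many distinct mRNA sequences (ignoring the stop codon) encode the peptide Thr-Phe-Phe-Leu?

Thr: 4 codons.
Phe: 2 codons.
Phe: 2 codons.
Leu: 6 codons.
4 × 2 × 2 × 6 = 96.

96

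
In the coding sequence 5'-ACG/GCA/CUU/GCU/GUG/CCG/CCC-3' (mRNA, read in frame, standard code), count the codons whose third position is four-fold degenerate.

7

Codon 1 ACG (Thr): third position 4-fold.
Codon 2 GCA (Ala): third position 4-fold.
Codon 3 CUU (Leu): third position 4-fold.
Codon 4 GCU (Ala): third position 4-fold.
Codon 5 GUG (Val): third position 4-fold.
Codon 6 CCG (Pro): third position 4-fold.
Codon 7 CCC (Pro): third position 4-fold.
Four-fold degenerate third positions: 7.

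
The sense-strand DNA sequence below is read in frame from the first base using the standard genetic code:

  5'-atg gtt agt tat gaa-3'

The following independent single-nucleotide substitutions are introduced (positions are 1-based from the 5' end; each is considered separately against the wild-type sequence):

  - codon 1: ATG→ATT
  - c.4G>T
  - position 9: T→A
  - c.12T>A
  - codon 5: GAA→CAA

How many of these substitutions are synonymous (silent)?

Codon 1: ATG (Met) → ATT (Ile) — missense.
Codon 2: GTT (Val) → TTT (Phe) — missense.
Codon 3: AGT (Ser) → AGA (Arg) — missense.
Codon 4: TAT (Tyr) → TAA (Stop) — nonsense.
Codon 5: GAA (Glu) → CAA (Gln) — missense.
Synonymous: 0 of 5.

0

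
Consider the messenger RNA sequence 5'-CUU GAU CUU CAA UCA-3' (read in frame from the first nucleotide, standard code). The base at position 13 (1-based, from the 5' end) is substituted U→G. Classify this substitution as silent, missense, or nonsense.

Position 13 falls in codon 5: UCA → Ser.
After the substitution the codon is GCA → Ala.
Ser ≠ Ala, so this is a missense mutation.

missense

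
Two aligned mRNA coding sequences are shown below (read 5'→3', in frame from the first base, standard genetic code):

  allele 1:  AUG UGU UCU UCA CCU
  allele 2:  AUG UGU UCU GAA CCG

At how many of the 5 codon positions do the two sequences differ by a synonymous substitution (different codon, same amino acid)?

1

Codon 1: AUG Met / AUG Met — identical.
Codon 2: UGU Cys / UGU Cys — identical.
Codon 3: UCU Ser / UCU Ser — identical.
Codon 4: UCA Ser / GAA Glu — nonsynonymous.
Codon 5: CCU Pro / CCG Pro — synonymous.
Synonymous differences: 1.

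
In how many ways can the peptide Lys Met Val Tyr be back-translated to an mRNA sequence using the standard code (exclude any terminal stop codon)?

16

Lys: 2 codons.
Met: 1 codon.
Val: 4 codons.
Tyr: 2 codons.
2 × 1 × 4 × 2 = 16.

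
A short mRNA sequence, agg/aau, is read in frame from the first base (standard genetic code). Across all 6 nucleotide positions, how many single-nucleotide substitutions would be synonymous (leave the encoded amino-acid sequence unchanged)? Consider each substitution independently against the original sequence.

Codon 1 (AGG, Arg): 2 synonymous substitutions.
Codon 2 (AAU, Asn): 1 synonymous substitution.
Total: 2 + 1 = 3.

3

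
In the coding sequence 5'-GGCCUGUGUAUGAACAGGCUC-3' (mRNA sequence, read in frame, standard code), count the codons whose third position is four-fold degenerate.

3

Codon 1 GGC (Gly): third position 4-fold.
Codon 2 CUG (Leu): third position 4-fold.
Codon 3 UGU (Cys): third position 2-fold.
Codon 4 AUG (Met): third position 1-fold.
Codon 5 AAC (Asn): third position 2-fold.
Codon 6 AGG (Arg): third position 2-fold.
Codon 7 CUC (Leu): third position 4-fold.
Four-fold degenerate third positions: 3.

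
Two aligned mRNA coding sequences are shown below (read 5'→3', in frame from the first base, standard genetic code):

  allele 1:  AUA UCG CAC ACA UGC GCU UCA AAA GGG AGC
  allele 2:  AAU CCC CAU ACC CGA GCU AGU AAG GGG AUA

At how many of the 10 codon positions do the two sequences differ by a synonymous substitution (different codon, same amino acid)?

Codon 1: AUA Ile / AAU Asn — nonsynonymous.
Codon 2: UCG Ser / CCC Pro — nonsynonymous.
Codon 3: CAC His / CAU His — synonymous.
Codon 4: ACA Thr / ACC Thr — synonymous.
Codon 5: UGC Cys / CGA Arg — nonsynonymous.
Codon 6: GCU Ala / GCU Ala — identical.
Codon 7: UCA Ser / AGU Ser — synonymous.
Codon 8: AAA Lys / AAG Lys — synonymous.
Codon 9: GGG Gly / GGG Gly — identical.
Codon 10: AGC Ser / AUA Ile — nonsynonymous.
Synonymous differences: 4.

4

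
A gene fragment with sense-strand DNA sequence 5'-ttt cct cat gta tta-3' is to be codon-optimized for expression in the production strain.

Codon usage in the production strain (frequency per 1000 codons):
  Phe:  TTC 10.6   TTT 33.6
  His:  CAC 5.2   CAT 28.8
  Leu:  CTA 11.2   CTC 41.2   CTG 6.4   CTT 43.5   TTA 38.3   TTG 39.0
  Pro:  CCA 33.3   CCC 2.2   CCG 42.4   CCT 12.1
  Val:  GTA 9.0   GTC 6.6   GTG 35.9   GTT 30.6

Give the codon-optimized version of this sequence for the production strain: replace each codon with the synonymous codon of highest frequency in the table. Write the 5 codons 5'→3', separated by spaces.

TTT CCG CAT GTG CTT

Codon 1 (Phe): best is TTT at 33.6.
Codon 2 (Pro): best is CCG at 42.4.
Codon 3 (His): best is CAT at 28.8.
Codon 4 (Val): best is GTG at 35.9.
Codon 5 (Leu): best is CTT at 43.5.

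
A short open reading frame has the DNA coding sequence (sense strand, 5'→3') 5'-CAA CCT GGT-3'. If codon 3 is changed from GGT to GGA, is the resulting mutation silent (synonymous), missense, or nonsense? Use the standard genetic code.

silent

Position 9 falls in codon 3: GGT → Gly.
After the substitution the codon is GGA → Gly.
Both encode Gly, so the change is synonymous.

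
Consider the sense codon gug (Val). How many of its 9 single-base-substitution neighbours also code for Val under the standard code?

3

Position 1: none → 0 synonymous.
Position 2: none → 0 synonymous.
Position 3: GUU, GUC, GUA → 3 synonymous.
Total: 0 + 0 + 3 = 3.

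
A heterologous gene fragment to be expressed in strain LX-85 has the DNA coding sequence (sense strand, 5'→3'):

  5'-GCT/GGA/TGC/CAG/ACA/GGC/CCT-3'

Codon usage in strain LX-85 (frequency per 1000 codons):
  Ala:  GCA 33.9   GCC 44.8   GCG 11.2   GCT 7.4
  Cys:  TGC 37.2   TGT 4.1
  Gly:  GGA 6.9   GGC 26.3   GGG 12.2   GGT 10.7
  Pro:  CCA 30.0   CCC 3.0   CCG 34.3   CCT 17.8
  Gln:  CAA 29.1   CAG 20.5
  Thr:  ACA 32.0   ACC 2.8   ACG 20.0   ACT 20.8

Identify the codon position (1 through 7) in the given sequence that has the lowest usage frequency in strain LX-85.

Codon 1 GCT (Ala): 7.4 per 1000.
Codon 2 GGA (Gly): 6.9 per 1000.
Codon 3 TGC (Cys): 37.2 per 1000.
Codon 4 CAG (Gln): 20.5 per 1000.
Codon 5 ACA (Thr): 32.0 per 1000.
Codon 6 GGC (Gly): 26.3 per 1000.
Codon 7 CCT (Pro): 17.8 per 1000.
Lowest frequency is 6.9 at codon 2.

2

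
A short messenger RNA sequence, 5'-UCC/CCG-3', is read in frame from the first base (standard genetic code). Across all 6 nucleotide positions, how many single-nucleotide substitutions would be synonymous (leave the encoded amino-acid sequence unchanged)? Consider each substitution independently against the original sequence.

6

Codon 1 (UCC, Ser): 3 synonymous substitutions.
Codon 2 (CCG, Pro): 3 synonymous substitutions.
Total: 3 + 3 = 6.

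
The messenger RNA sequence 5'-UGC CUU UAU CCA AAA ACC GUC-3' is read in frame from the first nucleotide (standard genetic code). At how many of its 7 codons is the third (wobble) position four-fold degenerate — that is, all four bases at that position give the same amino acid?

Codon 1 UGC (Cys): third position 2-fold.
Codon 2 CUU (Leu): third position 4-fold.
Codon 3 UAU (Tyr): third position 2-fold.
Codon 4 CCA (Pro): third position 4-fold.
Codon 5 AAA (Lys): third position 2-fold.
Codon 6 ACC (Thr): third position 4-fold.
Codon 7 GUC (Val): third position 4-fold.
Four-fold degenerate third positions: 4.

4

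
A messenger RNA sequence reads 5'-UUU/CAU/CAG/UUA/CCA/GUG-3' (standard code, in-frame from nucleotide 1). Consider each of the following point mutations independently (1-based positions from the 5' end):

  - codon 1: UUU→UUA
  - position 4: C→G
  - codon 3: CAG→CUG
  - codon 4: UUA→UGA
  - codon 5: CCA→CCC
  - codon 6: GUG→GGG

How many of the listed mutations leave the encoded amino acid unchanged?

Codon 1: UUU (Phe) → UUA (Leu) — missense.
Codon 2: CAU (His) → GAU (Asp) — missense.
Codon 3: CAG (Gln) → CUG (Leu) — missense.
Codon 4: UUA (Leu) → UGA (Stop) — nonsense.
Codon 5: CCA (Pro) → CCC (Pro) — synonymous.
Codon 6: GUG (Val) → GGG (Gly) — missense.
Synonymous: 1 of 6.

1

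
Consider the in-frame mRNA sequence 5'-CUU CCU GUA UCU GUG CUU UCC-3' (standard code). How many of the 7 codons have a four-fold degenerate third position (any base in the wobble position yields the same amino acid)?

Codon 1 CUU (Leu): third position 4-fold.
Codon 2 CCU (Pro): third position 4-fold.
Codon 3 GUA (Val): third position 4-fold.
Codon 4 UCU (Ser): third position 4-fold.
Codon 5 GUG (Val): third position 4-fold.
Codon 6 CUU (Leu): third position 4-fold.
Codon 7 UCC (Ser): third position 4-fold.
Four-fold degenerate third positions: 7.

7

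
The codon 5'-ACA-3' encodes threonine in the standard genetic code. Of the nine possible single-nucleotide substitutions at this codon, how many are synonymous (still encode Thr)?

Position 1: none → 0 synonymous.
Position 2: none → 0 synonymous.
Position 3: ACU, ACC, ACG → 3 synonymous.
Total: 0 + 0 + 3 = 3.

3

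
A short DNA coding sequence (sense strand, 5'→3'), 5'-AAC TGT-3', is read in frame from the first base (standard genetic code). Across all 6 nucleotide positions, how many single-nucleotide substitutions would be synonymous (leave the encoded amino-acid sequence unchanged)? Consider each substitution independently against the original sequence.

Codon 1 (AAC, Asn): 1 synonymous substitution.
Codon 2 (TGT, Cys): 1 synonymous substitution.
Total: 1 + 1 = 2.

2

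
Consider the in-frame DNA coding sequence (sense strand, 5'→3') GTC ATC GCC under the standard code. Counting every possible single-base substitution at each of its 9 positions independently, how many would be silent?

Codon 1 (GTC, Val): 3 synonymous substitutions.
Codon 2 (ATC, Ile): 2 synonymous substitutions.
Codon 3 (GCC, Ala): 3 synonymous substitutions.
Total: 3 + 2 + 3 = 8.

8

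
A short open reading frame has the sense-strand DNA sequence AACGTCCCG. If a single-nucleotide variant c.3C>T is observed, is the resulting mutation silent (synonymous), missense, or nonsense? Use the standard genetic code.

silent

Position 3 falls in codon 1: AAC → Asn.
After the substitution the codon is AAT → Asn.
Both encode Asn, so the change is synonymous.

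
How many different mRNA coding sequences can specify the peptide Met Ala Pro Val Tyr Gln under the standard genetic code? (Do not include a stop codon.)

256

Met: 1 codon.
Ala: 4 codons.
Pro: 4 codons.
Val: 4 codons.
Tyr: 2 codons.
Gln: 2 codons.
1 × 4 × 4 × 4 × 2 × 2 = 256.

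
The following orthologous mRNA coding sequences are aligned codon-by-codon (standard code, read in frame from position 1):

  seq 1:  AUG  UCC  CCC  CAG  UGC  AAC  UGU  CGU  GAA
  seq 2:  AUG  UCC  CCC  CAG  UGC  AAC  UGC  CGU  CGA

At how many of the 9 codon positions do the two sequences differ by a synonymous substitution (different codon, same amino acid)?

1

Codon 1: AUG Met / AUG Met — identical.
Codon 2: UCC Ser / UCC Ser — identical.
Codon 3: CCC Pro / CCC Pro — identical.
Codon 4: CAG Gln / CAG Gln — identical.
Codon 5: UGC Cys / UGC Cys — identical.
Codon 6: AAC Asn / AAC Asn — identical.
Codon 7: UGU Cys / UGC Cys — synonymous.
Codon 8: CGU Arg / CGU Arg — identical.
Codon 9: GAA Glu / CGA Arg — nonsynonymous.
Synonymous differences: 1.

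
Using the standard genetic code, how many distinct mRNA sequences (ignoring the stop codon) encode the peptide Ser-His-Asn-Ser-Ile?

432

Ser: 6 codons.
His: 2 codons.
Asn: 2 codons.
Ser: 6 codons.
Ile: 3 codons.
6 × 2 × 2 × 6 × 3 = 432.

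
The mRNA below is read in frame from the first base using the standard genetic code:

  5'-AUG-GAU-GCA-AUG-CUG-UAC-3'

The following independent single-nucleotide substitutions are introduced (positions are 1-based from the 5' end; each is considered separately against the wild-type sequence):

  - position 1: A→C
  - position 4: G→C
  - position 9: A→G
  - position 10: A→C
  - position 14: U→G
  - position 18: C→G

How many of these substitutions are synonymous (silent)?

1

Codon 1: AUG (Met) → CUG (Leu) — missense.
Codon 2: GAU (Asp) → CAU (His) — missense.
Codon 3: GCA (Ala) → GCG (Ala) — synonymous.
Codon 4: AUG (Met) → CUG (Leu) — missense.
Codon 5: CUG (Leu) → CGG (Arg) — missense.
Codon 6: UAC (Tyr) → UAG (Stop) — nonsense.
Synonymous: 1 of 6.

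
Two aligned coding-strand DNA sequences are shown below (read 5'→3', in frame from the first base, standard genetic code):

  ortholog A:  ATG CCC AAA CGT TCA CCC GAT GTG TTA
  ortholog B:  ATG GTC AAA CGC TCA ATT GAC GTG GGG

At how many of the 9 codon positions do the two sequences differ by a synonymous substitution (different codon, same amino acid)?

Codon 1: ATG Met / ATG Met — identical.
Codon 2: CCC Pro / GTC Val — nonsynonymous.
Codon 3: AAA Lys / AAA Lys — identical.
Codon 4: CGT Arg / CGC Arg — synonymous.
Codon 5: TCA Ser / TCA Ser — identical.
Codon 6: CCC Pro / ATT Ile — nonsynonymous.
Codon 7: GAT Asp / GAC Asp — synonymous.
Codon 8: GTG Val / GTG Val — identical.
Codon 9: TTA Leu / GGG Gly — nonsynonymous.
Synonymous differences: 2.

2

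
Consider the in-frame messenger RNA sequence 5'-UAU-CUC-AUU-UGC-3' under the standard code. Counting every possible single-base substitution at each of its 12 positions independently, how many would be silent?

7

Codon 1 (UAU, Tyr): 1 synonymous substitution.
Codon 2 (CUC, Leu): 3 synonymous substitutions.
Codon 3 (AUU, Ile): 2 synonymous substitutions.
Codon 4 (UGC, Cys): 1 synonymous substitution.
Total: 1 + 3 + 2 + 1 = 7.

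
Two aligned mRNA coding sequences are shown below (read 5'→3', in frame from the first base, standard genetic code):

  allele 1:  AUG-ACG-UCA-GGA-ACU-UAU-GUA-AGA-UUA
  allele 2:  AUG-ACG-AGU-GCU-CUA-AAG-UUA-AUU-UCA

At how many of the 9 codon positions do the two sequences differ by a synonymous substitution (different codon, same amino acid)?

1

Codon 1: AUG Met / AUG Met — identical.
Codon 2: ACG Thr / ACG Thr — identical.
Codon 3: UCA Ser / AGU Ser — synonymous.
Codon 4: GGA Gly / GCU Ala — nonsynonymous.
Codon 5: ACU Thr / CUA Leu — nonsynonymous.
Codon 6: UAU Tyr / AAG Lys — nonsynonymous.
Codon 7: GUA Val / UUA Leu — nonsynonymous.
Codon 8: AGA Arg / AUU Ile — nonsynonymous.
Codon 9: UUA Leu / UCA Ser — nonsynonymous.
Synonymous differences: 1.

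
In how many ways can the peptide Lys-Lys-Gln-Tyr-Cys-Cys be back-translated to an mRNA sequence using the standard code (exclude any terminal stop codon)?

64

Lys: 2 codons.
Lys: 2 codons.
Gln: 2 codons.
Tyr: 2 codons.
Cys: 2 codons.
Cys: 2 codons.
2 × 2 × 2 × 2 × 2 × 2 = 64.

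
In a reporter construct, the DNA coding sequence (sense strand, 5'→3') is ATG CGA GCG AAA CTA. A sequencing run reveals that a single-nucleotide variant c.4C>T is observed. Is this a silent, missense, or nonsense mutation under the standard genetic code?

nonsense

Position 4 falls in codon 2: CGA → Arg.
After the substitution the codon is TGA → Stop.
The new codon is a stop codon, so this is a nonsense mutation.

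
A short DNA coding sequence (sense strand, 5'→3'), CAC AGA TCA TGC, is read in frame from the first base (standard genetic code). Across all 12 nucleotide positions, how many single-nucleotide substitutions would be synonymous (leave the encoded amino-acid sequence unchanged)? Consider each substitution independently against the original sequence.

7

Codon 1 (CAC, His): 1 synonymous substitution.
Codon 2 (AGA, Arg): 2 synonymous substitutions.
Codon 3 (TCA, Ser): 3 synonymous substitutions.
Codon 4 (TGC, Cys): 1 synonymous substitution.
Total: 1 + 2 + 3 + 1 = 7.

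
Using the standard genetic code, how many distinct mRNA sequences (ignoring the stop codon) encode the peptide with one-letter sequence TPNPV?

Thr: 4 codons.
Pro: 4 codons.
Asn: 2 codons.
Pro: 4 codons.
Val: 4 codons.
4 × 4 × 2 × 4 × 4 = 512.

512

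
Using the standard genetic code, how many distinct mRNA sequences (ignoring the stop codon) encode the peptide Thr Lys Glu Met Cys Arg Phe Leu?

Thr: 4 codons.
Lys: 2 codons.
Glu: 2 codons.
Met: 1 codon.
Cys: 2 codons.
Arg: 6 codons.
Phe: 2 codons.
Leu: 6 codons.
4 × 2 × 2 × 1 × 2 × 6 × 2 × 6 = 2304.

2304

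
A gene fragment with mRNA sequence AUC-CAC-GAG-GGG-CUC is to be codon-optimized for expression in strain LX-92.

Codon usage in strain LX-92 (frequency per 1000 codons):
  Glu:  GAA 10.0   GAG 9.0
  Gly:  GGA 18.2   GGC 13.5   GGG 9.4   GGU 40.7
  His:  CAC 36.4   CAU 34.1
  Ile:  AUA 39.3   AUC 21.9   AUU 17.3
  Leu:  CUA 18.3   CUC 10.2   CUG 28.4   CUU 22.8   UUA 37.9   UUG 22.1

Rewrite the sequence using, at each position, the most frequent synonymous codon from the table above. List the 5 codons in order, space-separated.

Codon 1 (Ile): best is AUA at 39.3.
Codon 2 (His): best is CAC at 36.4.
Codon 3 (Glu): best is GAA at 10.0.
Codon 4 (Gly): best is GGU at 40.7.
Codon 5 (Leu): best is UUA at 37.9.

AUA CAC GAA GGU UUA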